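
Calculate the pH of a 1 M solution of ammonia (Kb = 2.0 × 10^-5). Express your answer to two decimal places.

pH = 11.65

NH3 + H2O ⇌ NH4+ + OH-
From the ICE table, Kb = x²/(1 − x) = 2.0 × 10^-5.
Since Kb ≪ C₀, x ≈ √(Kb·C₀) = 4.47 × 10^-3 M.
(x/C₀ = 0.45% < 5%, so the approximation holds.)
pOH = 2.35, so pH = 14.00 − pOH = 11.65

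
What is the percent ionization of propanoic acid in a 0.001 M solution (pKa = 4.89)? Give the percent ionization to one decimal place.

CH3CH2COOH ⇌ CH3CH2COO- + H+; let x = [H+] at equilibrium.
Ka = 10^(−4.89) = 1.29 × 10^-5
Ka = x²/(C₀ − x); solving the quadratic gives x = 1.07 × 10^-4 M.
Fraction ionized = 1.07 × 10^-4 / 0.001 = 0.1070 → 10.7%

10.7%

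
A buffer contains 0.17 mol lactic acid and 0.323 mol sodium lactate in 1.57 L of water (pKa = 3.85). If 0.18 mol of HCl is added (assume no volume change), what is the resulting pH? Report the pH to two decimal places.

pH = 3.46

After neutralization: n(CH3CH(OH)COOH) = 0.35 mol, n(CH3CH(OH)COO-) = 0.143 mol.
pH = pKa + log([A⁻]/[HA]) = 3.85 + log(0.143/0.35) = 3.85 -0.389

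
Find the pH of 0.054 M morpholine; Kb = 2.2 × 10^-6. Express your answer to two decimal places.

pH = 10.54

C4H8ONH + H2O ⇌ C4H8ONH2+ + OH-
Kb = [OH-]²/(0.054 − [OH-]) = 2.2 × 10^-6
Assume [OH-] ≪ 0.054: [OH-] ≈ √(2.2 × 10^-6 × 0.054) = 3.45 × 10^-4 M
([OH-]/C₀ = 0.64% < 5%, so the approximation holds.)
pOH = −log(3.45 × 10^-4) = 3.46; pH = 14.00 − 3.46 = 10.54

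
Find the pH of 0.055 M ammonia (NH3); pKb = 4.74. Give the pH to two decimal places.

NH3 + H2O ⇌ NH4+ + OH-
Kb = 10^(−4.74) = 1.82 × 10^-5
Kb = x²/(0.055 − x) = 1.82 × 10^-5
Neglecting x in the denominator: x = √(1.82 × 10^-5 × 0.055) = 1.00 × 10^-3 M
pOH = 3.00, so pH = 14.00 − pOH = 11.00

pH = 11.00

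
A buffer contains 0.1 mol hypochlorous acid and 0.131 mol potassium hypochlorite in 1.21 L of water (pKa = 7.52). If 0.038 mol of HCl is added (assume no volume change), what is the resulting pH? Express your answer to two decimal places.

pH = 7.35

After neutralization: n(HOCl) = 0.138 mol, n(OCl-) = 0.093 mol.
Henderson–Hasselbalch with mole ratio 0.093/0.138: pH = 7.52 + (-0.171)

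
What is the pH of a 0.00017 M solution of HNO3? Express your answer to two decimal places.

HNO3 is a strong acid and dissociates completely, so [H+] = 0.00017 M.
pH = -log(0.00017) = 3.77

pH = 3.77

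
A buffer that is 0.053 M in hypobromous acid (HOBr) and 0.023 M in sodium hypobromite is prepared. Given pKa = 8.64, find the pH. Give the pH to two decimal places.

pH = pKa + log([A⁻]/[HA]) = 8.64 + log(0.023/0.053)
pH = 8.64 + (-0.363) = 8.28

pH = 8.28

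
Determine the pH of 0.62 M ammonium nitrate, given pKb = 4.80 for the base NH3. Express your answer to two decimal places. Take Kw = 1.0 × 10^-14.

pH = 4.70

NH4+ is the conjugate acid of the weak base NH3.
Kb = 10^(−4.80) = 1.58 × 10^-5
Ka = Kw/Kb = 1.0×10^-14 / 1.58 × 10^-5 = 6.33 × 10^-10
Ka = x²/(0.62 − x) = 6.33 × 10^-10
Since Ka ≪ C₀, x ≈ √(Ka·C₀) = 1.98 × 10^-5 M.
Check: 0.0032% ionized — well under 5%, approximation valid.
pH = −log(1.98 × 10^-5) = 4.70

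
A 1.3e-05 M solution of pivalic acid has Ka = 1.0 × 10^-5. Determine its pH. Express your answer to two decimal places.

pH = 5.13

(CH3)3CCOOH ⇌ (CH3)3CCOO- + H+
Let x = [H+] at equilibrium. Ka = x²/(1.3e-05 − x).
x is not negligible relative to C₀; solve x² + 1e-05·x − 1.3e-10 = 0.
x = (−Ka + √(Ka² + 4·Ka·C₀))/2 = 7.45 × 10^-6 M
pH = −log[H+] = −log(7.45 × 10^-6) = 5.13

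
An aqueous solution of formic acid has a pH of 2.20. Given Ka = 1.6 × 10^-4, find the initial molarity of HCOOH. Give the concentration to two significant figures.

[H+] = 10^(-2.20) = 6.31 × 10^-3 M = x
Ka = x²/(C₀ − x) ⇒ C₀ = x + x²/Ka
C₀ = 6.31 × 10^-3 + (6.31 × 10^-3)²/(1.6 × 10^-4) = 2.55 × 10^-1 M

C₀ = 2.6 × 10^-1 M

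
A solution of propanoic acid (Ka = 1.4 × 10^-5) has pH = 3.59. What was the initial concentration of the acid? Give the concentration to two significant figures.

[H+] = 10^(-3.59) = 2.57 × 10^-4 M = x
Ka = x²/(C₀ − x) ⇒ C₀ = x + x²/Ka
C₀ = 2.57 × 10^-4 + (2.57 × 10^-4)²/(1.4 × 10^-5) = 4.97 × 10^-3 M

C₀ = 5.0 × 10^-3 M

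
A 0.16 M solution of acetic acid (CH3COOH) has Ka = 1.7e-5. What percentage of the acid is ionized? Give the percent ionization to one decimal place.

1.0%

CH3COOH ⇌ CH3COO- + H+; let x = [H+] at equilibrium.
x ≈ √(Ka·C₀) = √(1.7 × 10^-5 × 0.16) = 1.65 × 10^-3 M
Fraction ionized = 1.65 × 10^-3 / 0.16 = 0.0103 → 1.0%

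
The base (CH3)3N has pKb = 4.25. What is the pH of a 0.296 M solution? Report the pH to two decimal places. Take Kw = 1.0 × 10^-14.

pH = 11.61

(CH3)3N + H2O ⇌ (CH3)3NH+ + OH-
Kb = 10^(−4.25) = 5.62 × 10^-5
From the ICE table, Kb = [OH-]²/(0.296 − [OH-]) = 5.62 × 10^-5.
Assume [OH-] ≪ 0.296: [OH-] ≈ √(5.62 × 10^-5 × 0.296) = 4.08 × 10^-3 M
pOH = −log(4.08 × 10^-3) = 2.39; pH = 14.00 − 2.39 = 11.61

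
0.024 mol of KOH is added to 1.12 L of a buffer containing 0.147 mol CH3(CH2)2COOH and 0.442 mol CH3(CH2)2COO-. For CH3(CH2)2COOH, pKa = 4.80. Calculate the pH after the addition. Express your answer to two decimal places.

pH = 5.38

After neutralization: n(CH3(CH2)2COOH) = 0.123 mol, n(CH3(CH2)2COO-) = 0.466 mol.
Henderson–Hasselbalch with mole ratio 0.466/0.123: pH = 4.80 + (+0.578)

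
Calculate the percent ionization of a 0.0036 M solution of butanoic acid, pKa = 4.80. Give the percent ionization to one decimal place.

CH3(CH2)2COOH ⇌ CH3(CH2)2COO- + H+; let x = [H+] at equilibrium.
Ka = 10^(−4.80) = 1.58 × 10^-5
Solve x² + 1.58e-05x − 5.69e-08 = 0 → x = 2.31 × 10^-4 M
Fraction ionized = 2.31 × 10^-4 / 0.0036 = 0.0642 → 6.4%

6.4%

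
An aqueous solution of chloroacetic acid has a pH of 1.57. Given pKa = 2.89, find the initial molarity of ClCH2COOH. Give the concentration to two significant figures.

[H+] = 10^(-1.57) = 2.69 × 10^-2 M = x
Ka = 10^(−2.89) = 1.29 × 10^-3
Ka = x²/(C₀ − x) ⇒ C₀ = x + x²/Ka
C₀ = 2.69 × 10^-2 + (2.69 × 10^-2)²/(1.29 × 10^-3) = 5.88 × 10^-1 M

C₀ = 5.9 × 10^-1 M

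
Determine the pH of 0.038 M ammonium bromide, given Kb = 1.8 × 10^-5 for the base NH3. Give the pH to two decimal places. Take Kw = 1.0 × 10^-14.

NH4+ is the conjugate acid of the weak base NH3.
Ka = Kw/Kb = 1.0×10^-14 / 1.8 × 10^-5 = 5.56 × 10^-10
Ka = x²/(0.038 − x) = 5.56 × 10^-10
Assume x ≪ 0.038: x ≈ √(5.56 × 10^-10 × 0.038) = 4.60 × 10^-6 M
pH = −log[H+] = −log(4.60 × 10^-6) = 5.34

pH = 5.34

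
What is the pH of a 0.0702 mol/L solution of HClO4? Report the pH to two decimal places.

HClO4 is a strong acid and dissociates completely, so [H+] = 0.0702 M.
pH = -log(0.0702) = 1.15

pH = 1.15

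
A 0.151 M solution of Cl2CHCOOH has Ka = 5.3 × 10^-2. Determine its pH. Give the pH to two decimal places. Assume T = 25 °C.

pH = 1.18

Cl2CHCOOH ⇌ Cl2CHCOO- + H+
Ka = [H+]²/(0.151 − [H+]) = 5.3 × 10^-2
Here C₀/Ka ≈ 2.85, so the small-[H+] approximation fails. Use the quadratic:
[H+] = [−0.053 + √(0.053² + 0.032)]/2 = 6.68 × 10^-2 M
pH = −log[H+] = −log(6.68 × 10^-2) = 1.18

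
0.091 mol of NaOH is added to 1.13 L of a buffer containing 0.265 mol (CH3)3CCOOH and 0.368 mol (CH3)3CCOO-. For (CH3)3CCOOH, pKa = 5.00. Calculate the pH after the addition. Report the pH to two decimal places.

pH = 5.42

After neutralization: n((CH3)3CCOOH) = 0.174 mol, n((CH3)3CCOO-) = 0.459 mol.
pH = pKa + log([A⁻]/[HA]) = 5.00 + log(0.459/0.174) = 5.00 +0.421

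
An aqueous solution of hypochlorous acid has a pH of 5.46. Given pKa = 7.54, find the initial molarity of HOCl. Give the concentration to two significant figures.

C₀ = 4.2 × 10^-4 M

[H+] = 10^(-5.46) = 3.47 × 10^-6 M = x
Ka = 10^(−7.54) = 2.88 × 10^-8
Ka = x²/(C₀ − x) ⇒ C₀ = x + x²/Ka
C₀ = 3.47 × 10^-6 + (3.47 × 10^-6)²/(2.88 × 10^-8) = 4.22 × 10^-4 M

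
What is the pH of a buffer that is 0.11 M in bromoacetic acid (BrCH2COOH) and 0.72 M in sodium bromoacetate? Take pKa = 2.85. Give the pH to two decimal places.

pH = 3.67

Henderson–Hasselbalch: pH = pKa + log([BrCH2COO-]/[BrCH2COOH]) = 2.85 + log(0.72/0.11)
pH = 2.85 + (+0.816) = 3.67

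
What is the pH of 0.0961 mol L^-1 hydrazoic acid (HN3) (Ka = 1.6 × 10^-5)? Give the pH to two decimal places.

pH = 2.91

HN3 ⇌ N3- + H+
Ka = x²/(0.0961 − x) = 1.6 × 10^-5
Since Ka ≪ C₀, x ≈ √(Ka·C₀) = 1.24 × 10^-3 M.
(x/C₀ = 1.3% < 5%, so the approximation holds.)
pH = −log[H+] = −log(1.24 × 10^-3) = 2.91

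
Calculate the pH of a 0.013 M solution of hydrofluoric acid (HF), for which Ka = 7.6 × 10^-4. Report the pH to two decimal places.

HF ⇌ F- + H+
Ka = x²/(0.013 − x) = 7.6 × 10^-4
x is not negligible relative to C₀; solve x² + 0.00076·x − 9.88e-06 = 0.
x = (−Ka + √(Ka² + 4·Ka·C₀))/2 = 2.79 × 10^-3 M
pH = −log(2.79 × 10^-3) = 2.55

pH = 2.55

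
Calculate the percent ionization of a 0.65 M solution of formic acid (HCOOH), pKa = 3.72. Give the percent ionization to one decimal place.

1.7%

HCOOH ⇌ HCOO- + H+; let x = [H+] at equilibrium.
Ka = 10^(−3.72) = 1.91 × 10^-4
x ≈ √(Ka·C₀) = √(1.91 × 10^-4 × 0.65) = 1.11 × 10^-2 M
Fraction ionized = 1.11 × 10^-2 / 0.65 = 0.0171 → 1.7%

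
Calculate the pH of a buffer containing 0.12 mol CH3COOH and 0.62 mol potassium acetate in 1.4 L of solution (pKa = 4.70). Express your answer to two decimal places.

pH = 5.41

pH = pKa + log([A⁻]/[HA]) = 4.70 + log(0.62/0.12)
pH = 4.70 + (+0.713) = 5.41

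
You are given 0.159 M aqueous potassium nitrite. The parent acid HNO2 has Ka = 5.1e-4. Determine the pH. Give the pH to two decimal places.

pH = 8.25

NO2- is the conjugate base of the weak acid HNO2.
Kb = Kw/Ka = 1.0×10^-14 / 5.1 × 10^-4 = 1.96 × 10^-11
From the ICE table, Kb = x²/(0.159 − x) = 1.96 × 10^-11.
Assume x ≪ 0.159: x ≈ √(1.96 × 10^-11 × 0.159) = 1.77 × 10^-6 M
pOH = −log(1.77 × 10^-6) = 5.75; pH = 14.00 − 5.75 = 8.25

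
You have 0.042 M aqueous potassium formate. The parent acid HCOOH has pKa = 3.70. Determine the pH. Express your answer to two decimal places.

HCOO- is the conjugate base of the weak acid HCOOH.
Ka = 10^(−3.70) = 2.00 × 10^-4
Kb = Kw/Ka = 1.0×10^-14 / 2.00 × 10^-4 = 5.00 × 10^-11
From the ICE table, Kb = x²/(0.042 − x) = 5.00 × 10^-11.
Neglecting x in the denominator: x = √(5.00 × 10^-11 × 0.042) = 1.45 × 10^-6 M
Check: 0.0035% ionized — well under 5%, approximation valid.
pOH = −log(1.45 × 10^-6) = 5.84; pH = 14.00 − 5.84 = 8.16

pH = 8.16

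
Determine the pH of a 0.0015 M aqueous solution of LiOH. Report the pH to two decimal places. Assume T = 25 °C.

pH = 11.18

LiOH is a strong base; [OH-] = 0.0015 M.
pOH = -log(0.0015) = 2.82
pH = 14.00 - 2.82 = 11.18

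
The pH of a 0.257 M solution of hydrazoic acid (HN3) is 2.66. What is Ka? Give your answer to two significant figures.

[H+] = 10^(-2.66) = 2.19 × 10^-3 M
At equilibrium [HA] = 0.257 − 2.19 × 10^-3 = 2.55 × 10^-1 M
Ka = [H+][A-]/[HA] = (2.19 × 10^-3)² / 2.55 × 10^-1 = 1.9 × 10^-5

Ka = 1.9 × 10^-5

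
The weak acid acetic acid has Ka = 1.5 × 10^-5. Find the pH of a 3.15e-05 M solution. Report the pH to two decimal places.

pH = 4.81

CH3COOH ⇌ CH3COO- + H+
From the ICE table, Ka = [H+]²/(3.15e-05 − [H+]) = 1.5 × 10^-5.
The 5% rule fails; solving [H+]² + Ka·[H+] − Ka·C₀ = 0 exactly:
[H+] = [−1.5e-05 + √(1.5e-05² + 1.89e-09)]/2 = 1.55 × 10^-5 M
pH = −log[H+] = −log(1.55 × 10^-5) = 4.81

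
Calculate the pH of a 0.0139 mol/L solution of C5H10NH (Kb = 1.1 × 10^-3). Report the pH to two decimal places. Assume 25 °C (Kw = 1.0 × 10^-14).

pH = 11.53

C5H10NH + H2O ⇌ C5H10NH2+ + OH-
From the ICE table, Kb = [OH-]²/(0.0139 − [OH-]) = 1.1 × 10^-3.
Here C₀/Kb ≈ 12.6, so the small-[OH-] approximation fails. Use the quadratic:
[OH-] = [−0.0011 + √(0.0011² + 6.12e-05)]/2 = 3.40 × 10^-3 M
pOH = 2.47, so pH = 14.00 − pOH = 11.53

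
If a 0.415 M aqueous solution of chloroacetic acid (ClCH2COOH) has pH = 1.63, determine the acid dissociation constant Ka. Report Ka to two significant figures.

[H+] = 10^(-1.63) = 2.34 × 10^-2 M
At equilibrium [HA] = 0.415 − 2.34 × 10^-2 = 3.92 × 10^-1 M
Ka = [H+][A-]/[HA] = (2.34 × 10^-2)² / 3.92 × 10^-1 = 1.4 × 10^-3

Ka = 1.4 × 10^-3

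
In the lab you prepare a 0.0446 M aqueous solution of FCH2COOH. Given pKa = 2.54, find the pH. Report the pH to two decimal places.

pH = 2.00

FCH2COOH ⇌ FCH2COO- + H+
Ka = 10^(−2.54) = 2.88 × 10^-3
Let x = [H+] at equilibrium. Ka = x²/(0.0446 − x).
The 5% rule fails; solving x² + Ka·x − Ka·C₀ = 0 exactly:
x = [−0.00288 + √(0.00288² + 0.000514)]/2 = 9.98 × 10^-3 M
pH = −log[H+] = −log(9.98 × 10^-3) = 2.00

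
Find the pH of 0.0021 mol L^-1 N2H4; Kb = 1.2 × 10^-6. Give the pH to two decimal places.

pH = 9.70

N2H4 + H2O ⇌ N2H5+ + OH-
Kb = x²/(0.0021 − x) = 1.2 × 10^-6
Neglecting x in the denominator: x = √(1.2 × 10^-6 × 0.0021) = 5.02 × 10^-5 M
pOH = −log(5.02 × 10^-5) = 4.30; pH = 14.00 − 4.30 = 9.70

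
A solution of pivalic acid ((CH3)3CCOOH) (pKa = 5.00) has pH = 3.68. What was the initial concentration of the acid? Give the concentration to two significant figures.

C₀ = 4.6 × 10^-3 M

[H+] = 10^(-3.68) = 2.09 × 10^-4 M = x
Ka = 10^(−5.00) = 1.00 × 10^-5
Ka = x²/(C₀ − x) ⇒ C₀ = x + x²/Ka
C₀ = 2.09 × 10^-4 + (2.09 × 10^-4)²/(1.00 × 10^-5) = 4.58 × 10^-3 M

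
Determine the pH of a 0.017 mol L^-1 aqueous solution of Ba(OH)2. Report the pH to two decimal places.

pH = 12.53

Ba(OH)2 is a strong base (each formula unit releases 2 OH-); [OH-] = 0.034 M.
pOH = -log(0.034) = 1.47
pH = 14.00 - 1.47 = 12.53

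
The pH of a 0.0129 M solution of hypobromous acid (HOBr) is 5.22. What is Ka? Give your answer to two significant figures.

Ka = 2.8 × 10^-9

[H+] = 10^(-5.22) = 6.03 × 10^-6 M
At equilibrium [HA] = 0.0129 − 6.03 × 10^-6 = 1.29 × 10^-2 M
Ka = [H+][A-]/[HA] = (6.03 × 10^-6)² / 1.29 × 10^-2 = 2.8 × 10^-9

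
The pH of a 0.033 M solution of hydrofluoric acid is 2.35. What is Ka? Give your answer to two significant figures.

[H+] = 10^(-2.35) = 4.47 × 10^-3 M
At equilibrium [HA] = 0.033 − 4.47 × 10^-3 = 2.85 × 10^-2 M
Ka = [H+][A-]/[HA] = (4.47 × 10^-3)² / 2.85 × 10^-2 = 7.0 × 10^-4

Ka = 7.0 × 10^-4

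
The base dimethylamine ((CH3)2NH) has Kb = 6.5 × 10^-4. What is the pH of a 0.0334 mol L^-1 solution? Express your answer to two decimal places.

pH = 11.64

(CH3)2NH + H2O ⇌ (CH3)2NH2+ + OH-
From the ICE table, Kb = [OH-]²/(0.0334 − [OH-]) = 6.5 × 10^-4.
[OH-] is not negligible relative to C₀; solve [OH-]² + 0.00065·[OH-] − 2.17e-05 = 0.
[OH-] = [−0.00065 + √(0.00065² + 8.68e-05)]/2 = 4.35 × 10^-3 M
pOH = −log(4.35 × 10^-3) = 2.36; pH = 14.00 − 2.36 = 11.64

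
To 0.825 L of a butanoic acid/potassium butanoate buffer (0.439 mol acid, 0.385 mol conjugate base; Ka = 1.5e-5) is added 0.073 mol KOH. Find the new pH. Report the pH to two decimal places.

OH- converts CH3(CH2)2COOH to CH3(CH2)2COO-: CH3(CH2)2COOH → 0.366 mol, CH3(CH2)2COO- → 0.458 mol.
pKa = −log(1.5 × 10^-5) = 4.824
pH = pKa + log([A⁻]/[HA]) = 4.824 + log(0.458/0.366) = 4.824 +0.097

pH = 4.92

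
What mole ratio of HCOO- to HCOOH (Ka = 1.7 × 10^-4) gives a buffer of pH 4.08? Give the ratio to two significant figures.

pKa = -log(1.7 × 10^-4) = 3.770
pH = pKa + log(r) ⇒ log(r) = 4.08 − 3.770 = +0.310
r = [HCOO-]/[HCOOH] = 10^(+0.310) = 2.04

ratio = 2.0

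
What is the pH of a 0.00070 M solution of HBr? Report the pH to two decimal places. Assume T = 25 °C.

HBr is a strong acid and dissociates completely, so [H+] = 0.00070 M.
pH = -log(0.0007) = 3.15

pH = 3.15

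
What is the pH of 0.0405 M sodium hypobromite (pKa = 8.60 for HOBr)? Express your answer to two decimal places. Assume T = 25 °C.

OBr- is the conjugate base of the weak acid HOBr.
Ka = 10^(−8.60) = 2.51 × 10^-9
Kb = Kw/Ka = 1.0×10^-14 / 2.51 × 10^-9 = 3.98 × 10^-6
Kb = [OH-]²/(0.0405 − [OH-]) = 3.98 × 10^-6
Neglecting [OH-] in the denominator: [OH-] = √(3.98 × 10^-6 × 0.0405) = 4.01 × 10^-4 M
([OH-]/C₀ = 0.99% < 5%, so the approximation holds.)
pOH = −log(4.01 × 10^-4) = 3.40; pH = 14.00 − 3.40 = 10.60

pH = 10.60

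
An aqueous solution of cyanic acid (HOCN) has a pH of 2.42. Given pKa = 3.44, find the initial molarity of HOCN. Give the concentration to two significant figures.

[H+] = 10^(-2.42) = 3.80 × 10^-3 M = x
Ka = 10^(−3.44) = 3.63 × 10^-4
Ka = x²/(C₀ − x) ⇒ C₀ = x + x²/Ka
C₀ = 3.80 × 10^-3 + (3.80 × 10^-3)²/(3.63 × 10^-4) = 4.36 × 10^-2 M

C₀ = 4.4 × 10^-2 M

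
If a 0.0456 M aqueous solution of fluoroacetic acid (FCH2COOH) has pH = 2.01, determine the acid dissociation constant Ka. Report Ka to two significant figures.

[H+] = 10^(-2.01) = 9.77 × 10^-3 M
At equilibrium [HA] = 0.0456 − 9.77 × 10^-3 = 3.58 × 10^-2 M
Ka = [H+][A-]/[HA] = (9.77 × 10^-3)² / 3.58 × 10^-2 = 2.7 × 10^-3

Ka = 2.7 × 10^-3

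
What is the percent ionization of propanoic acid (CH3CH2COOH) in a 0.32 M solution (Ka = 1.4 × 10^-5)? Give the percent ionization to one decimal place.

0.7%

CH3CH2COOH ⇌ CH3CH2COO- + H+; let x = [H+] at equilibrium.
x ≈ √(Ka·C₀) = √(1.4 × 10^-5 × 0.32) = 2.12 × 10^-3 M
Fraction ionized = 2.12 × 10^-3 / 0.32 = 0.0066 → 0.7%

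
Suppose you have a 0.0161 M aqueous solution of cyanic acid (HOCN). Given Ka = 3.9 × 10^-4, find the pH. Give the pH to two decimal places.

HOCN ⇌ OCN- + H+
From the ICE table, Ka = x²/(0.0161 − x) = 3.9 × 10^-4.
The 5% rule fails; solving x² + Ka·x − Ka·C₀ = 0 exactly:
x = [−0.00039 + √(0.00039² + 2.51e-05)]/2 = 2.32 × 10^-3 M
pH = −log(2.32 × 10^-3) = 2.63

pH = 2.63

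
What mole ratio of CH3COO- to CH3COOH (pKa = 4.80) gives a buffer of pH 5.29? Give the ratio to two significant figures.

pH = pKa + log(r) ⇒ log(r) = 5.29 − 4.80 = +0.49
r = [CH3COO-]/[CH3COOH] = 10^(+0.49) = 3.09

ratio = 3.1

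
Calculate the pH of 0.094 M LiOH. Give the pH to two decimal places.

LiOH is a strong base; [OH-] = 0.094 M.
pOH = -log(0.094) = 1.03
pH = 14.00 - 1.03 = 12.97

pH = 12.97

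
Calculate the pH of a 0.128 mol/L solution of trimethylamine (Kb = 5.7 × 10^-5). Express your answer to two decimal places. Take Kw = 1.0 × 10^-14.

pH = 11.43

(CH3)3N + H2O ⇌ (CH3)3NH+ + OH-
From the ICE table, Kb = [OH-]²/(0.128 − [OH-]) = 5.7 × 10^-5.
Neglecting [OH-] in the denominator: [OH-] = √(5.7 × 10^-5 × 0.128) = 2.70 × 10^-3 M
pOH = 2.57, so pH = 14.00 − pOH = 11.43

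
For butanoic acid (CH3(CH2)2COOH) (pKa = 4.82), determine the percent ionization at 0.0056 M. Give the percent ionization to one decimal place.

CH3(CH2)2COOH ⇌ CH3(CH2)2COO- + H+; let x = [H+] at equilibrium.
Ka = 10^(−4.82) = 1.51 × 10^-5
Solve x² + 1.51e-05x − 8.46e-08 = 0 → x = 2.83 × 10^-4 M
% ionization = x/C₀ × 100% = 2.83 × 10^-4/0.0056 × 100% = 5.1%

5.1%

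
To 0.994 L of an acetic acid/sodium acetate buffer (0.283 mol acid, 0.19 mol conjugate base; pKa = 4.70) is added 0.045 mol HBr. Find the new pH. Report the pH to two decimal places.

pH = 4.35

After neutralization: n(CH3COOH) = 0.328 mol, n(CH3COO-) = 0.145 mol.
Henderson–Hasselbalch with mole ratio 0.145/0.328: pH = 4.70 + (-0.355)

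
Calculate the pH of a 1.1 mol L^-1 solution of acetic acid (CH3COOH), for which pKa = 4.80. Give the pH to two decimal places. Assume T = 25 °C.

pH = 2.38

CH3COOH ⇌ CH3COO- + H+
Ka = 10^(−4.80) = 1.58 × 10^-5
Ka = [H+]²/(1.1 − [H+]) = 1.58 × 10^-5
Assume [H+] ≪ 1.1: [H+] ≈ √(1.58 × 10^-5 × 1.1) = 4.17 × 10^-3 M
pH = −log(4.17 × 10^-3) = 2.38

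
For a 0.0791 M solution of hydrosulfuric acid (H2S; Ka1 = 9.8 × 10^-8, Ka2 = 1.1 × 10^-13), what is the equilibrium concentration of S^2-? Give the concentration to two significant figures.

First ionization gives [H+] ≈ [HS-] = 8.80 × 10^-5 M.
Second step: Ka2 = [H+][S^2-]/[HS-] ≈ [S^2-] (since [H+] ≈ [HS-]).
So [S^2-] ≈ Ka2.

1.1 × 10^-13 M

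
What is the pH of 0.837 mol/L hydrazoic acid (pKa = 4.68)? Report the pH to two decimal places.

HN3 ⇌ N3- + H+
Ka = 10^(−4.68) = 2.09 × 10^-5
From the ICE table, Ka = [H+]²/(0.837 − [H+]) = 2.09 × 10^-5.
Assume [H+] ≪ 0.837: [H+] ≈ √(2.09 × 10^-5 × 0.837) = 4.18 × 10^-3 M
Check: 0.5% ionized — well under 5%, approximation valid.
pH = −log(4.18 × 10^-3) = 2.38

pH = 2.38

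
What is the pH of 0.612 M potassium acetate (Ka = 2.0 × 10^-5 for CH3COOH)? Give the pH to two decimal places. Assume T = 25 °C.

CH3COO- is the conjugate base of the weak acid CH3COOH.
Kb = Kw/Ka = 1.0×10^-14 / 2.0 × 10^-5 = 5.00 × 10^-10
From the ICE table, Kb = [OH-]²/(0.612 − [OH-]) = 5.00 × 10^-10.
Assume [OH-] ≪ 0.612: [OH-] ≈ √(5.00 × 10^-10 × 0.612) = 1.75 × 10^-5 M
pOH = 4.76, so pH = 14.00 − pOH = 9.24

pH = 9.24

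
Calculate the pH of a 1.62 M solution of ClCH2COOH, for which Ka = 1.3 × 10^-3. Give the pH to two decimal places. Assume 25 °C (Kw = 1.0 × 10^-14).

ClCH2COOH ⇌ ClCH2COO- + H+
From the ICE table, Ka = [H+]²/(1.62 − [H+]) = 1.3 × 10^-3.
Since Ka ≪ C₀, [H+] ≈ √(Ka·C₀) = 4.59 × 10^-2 M.
Check: 2.8% ionized — well under 5%, approximation valid.
pH = −log[H+] = −log(4.59 × 10^-2) = 1.34

pH = 1.34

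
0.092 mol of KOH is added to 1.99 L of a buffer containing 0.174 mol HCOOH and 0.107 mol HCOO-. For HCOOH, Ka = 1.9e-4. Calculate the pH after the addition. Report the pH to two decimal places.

pH = 4.11

OH- converts HCOOH to HCOO-: HCOOH → 0.082 mol, HCOO- → 0.199 mol.
pKa = −log(1.9 × 10^-4) = 3.721
Henderson–Hasselbalch with mole ratio 0.199/0.082: pH = 3.721 + (+0.385)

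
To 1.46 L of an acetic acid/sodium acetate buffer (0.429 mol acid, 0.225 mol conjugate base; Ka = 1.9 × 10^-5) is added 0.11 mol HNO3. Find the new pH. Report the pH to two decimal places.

Added H+ converts CH3COO- to CH3COOH: CH3COOH → 0.539 mol, CH3COO- → 0.115 mol.
pKa = −log(1.9 × 10^-5) = 4.721
pH = pKa + log(n_CH3COO-/n_CH3COOH) = 4.721 + log(0.115/0.539) = 4.721 + (-0.671)

pH = 4.05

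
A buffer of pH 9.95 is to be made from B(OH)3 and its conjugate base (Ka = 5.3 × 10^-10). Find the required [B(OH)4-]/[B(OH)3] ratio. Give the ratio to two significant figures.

ratio = 4.7

pKa = -log(5.3 × 10^-10) = 9.276
pH = pKa + log(r) ⇒ log(r) = 9.95 − 9.276 = +0.674
r = [B(OH)4-]/[B(OH)3] = 10^(+0.674) = 4.72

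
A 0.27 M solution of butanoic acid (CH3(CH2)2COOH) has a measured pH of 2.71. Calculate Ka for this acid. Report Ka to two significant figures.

Ka = 1.4 × 10^-5

[H+] = 10^(-2.71) = 1.95 × 10^-3 M
At equilibrium [HA] = 0.27 − 1.95 × 10^-3 = 2.68 × 10^-1 M
Ka = [H+][A-]/[HA] = (1.95 × 10^-3)² / 2.68 × 10^-1 = 1.4 × 10^-5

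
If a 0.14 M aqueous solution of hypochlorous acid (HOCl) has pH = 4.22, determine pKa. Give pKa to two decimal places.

pKa = 7.59

[H+] = 10^(-4.22) = 6.03 × 10^-5 M
At equilibrium [HA] = 0.14 − 6.03 × 10^-5 = 1.40 × 10^-1 M
Ka = [H+][A-]/[HA] = (6.03 × 10^-5)² / 1.40 × 10^-1 = 2.60 × 10^-8
pKa = -log(2.60 × 10^-8) = 7.59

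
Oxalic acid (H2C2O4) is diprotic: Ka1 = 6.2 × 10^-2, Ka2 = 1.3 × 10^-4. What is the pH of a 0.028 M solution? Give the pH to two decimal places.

pH = 1.68

Since Ka1 ≫ Ka2, the first ionization dominates [H+].
Ka1 = x²/(0.028 − x) = 6.2 × 10^-2
Solving the quadratic: x = (−Ka1 + √(Ka1² + 4·Ka1·C₀))/2 = 2.09 × 10^-2 M
pH = −log(2.09 × 10^-2) = 1.68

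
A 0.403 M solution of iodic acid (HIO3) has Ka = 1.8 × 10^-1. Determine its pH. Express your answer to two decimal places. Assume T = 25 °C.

HIO3 ⇌ IO3- + H+
Let x = [H+] at equilibrium. Ka = x²/(0.403 − x).
Here C₀/Ka ≈ 2.24, so the small-x approximation fails. Use the quadratic:
x = [−0.18 + √(0.18² + 0.29)]/2 = 1.94 × 10^-1 M
pH = −log(1.94 × 10^-1) = 0.71

pH = 0.71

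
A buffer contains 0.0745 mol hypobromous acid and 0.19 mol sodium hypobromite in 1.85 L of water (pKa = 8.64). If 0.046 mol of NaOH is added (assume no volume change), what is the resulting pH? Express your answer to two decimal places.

pH = 9.56

After neutralization: n(HOBr) = 0.0285 mol, n(OBr-) = 0.236 mol.
pH = pKa + log([A⁻]/[HA]) = 8.64 + log(0.236/0.0285) = 8.64 +0.918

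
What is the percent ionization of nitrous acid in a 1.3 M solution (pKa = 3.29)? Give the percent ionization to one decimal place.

2.0%

HNO2 ⇌ NO2- + H+; let x = [H+] at equilibrium.
Ka = 10^(−3.29) = 5.13 × 10^-4
x ≈ √(Ka·C₀) = √(5.13 × 10^-4 × 1.3) = 2.58 × 10^-2 M
% ionization = x/C₀ × 100% = 2.58 × 10^-2/1.3 × 100% = 2.0%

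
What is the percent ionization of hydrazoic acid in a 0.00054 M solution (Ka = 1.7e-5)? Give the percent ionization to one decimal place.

HN3 ⇌ N3- + H+; let x = [H+] at equilibrium.
Solve x² + 1.7e-05x − 9.18e-09 = 0 → x = 8.77 × 10^-5 M
% ionization = x/C₀ × 100% = 8.77 × 10^-5/0.00054 × 100% = 16.2%

16.2%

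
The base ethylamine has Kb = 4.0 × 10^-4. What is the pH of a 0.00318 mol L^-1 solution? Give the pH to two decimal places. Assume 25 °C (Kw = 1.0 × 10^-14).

pH = 10.98

C2H5NH2 + H2O ⇌ C2H5NH3+ + OH-
From the ICE table, Kb = x²/(0.00318 − x) = 4.0 × 10^-4.
The 5% rule fails; solving x² + Kb·x − Kb·C₀ = 0 exactly:
x = (−Kb + √(Kb² + 4·Kb·C₀))/2 = 9.45 × 10^-4 M
pOH = −log(9.45 × 10^-4) = 3.02; pH = 14.00 − 3.02 = 10.98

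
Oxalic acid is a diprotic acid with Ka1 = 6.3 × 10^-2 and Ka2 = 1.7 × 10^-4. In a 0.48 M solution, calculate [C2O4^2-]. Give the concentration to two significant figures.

1.7 × 10^-4 M

First ionization gives [H+] ≈ [HC2O4-] = 1.45 × 10^-1 M.
Second step: Ka2 = [H+][C2O4^2-]/[HC2O4-] ≈ [C2O4^2-] (since [H+] ≈ [HC2O4-]).
So [C2O4^2-] ≈ Ka2.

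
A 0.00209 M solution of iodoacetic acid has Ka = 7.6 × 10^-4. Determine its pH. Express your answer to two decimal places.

ICH2COOH ⇌ ICH2COO- + H+
From the ICE table, Ka = x²/(0.00209 − x) = 7.6 × 10^-4.
The 5% rule fails; solving x² + Ka·x − Ka·C₀ = 0 exactly:
x = (−Ka + √(Ka² + 4·Ka·C₀))/2 = 9.36 × 10^-4 M
pH = −log(9.36 × 10^-4) = 3.03

pH = 3.03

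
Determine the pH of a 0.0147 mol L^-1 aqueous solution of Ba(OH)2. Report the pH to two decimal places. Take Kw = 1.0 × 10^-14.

pH = 12.47

Ba(OH)2 is a strong base (each formula unit releases 2 OH-); [OH-] = 0.0294 M.
pOH = -log(0.0294) = 1.53
pH = 14.00 - 1.53 = 12.47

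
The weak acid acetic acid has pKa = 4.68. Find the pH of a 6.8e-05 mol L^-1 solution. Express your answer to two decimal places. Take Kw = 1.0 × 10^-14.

CH3COOH ⇌ CH3COO- + H+
Ka = 10^(−4.68) = 2.09 × 10^-5
Ka = [H+]²/(6.8e-05 − [H+]) = 2.09 × 10^-5
The 5% rule fails; solving [H+]² + Ka·[H+] − Ka·C₀ = 0 exactly:
[H+] = [−2.09e-05 + √(2.09e-05² + 5.68e-09)]/2 = 2.87 × 10^-5 M
pH = −log[H+] = −log(2.87 × 10^-5) = 4.54

pH = 4.54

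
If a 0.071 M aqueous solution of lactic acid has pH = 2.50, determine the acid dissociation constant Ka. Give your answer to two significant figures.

Ka = 1.5 × 10^-4

[H+] = 10^(-2.50) = 3.16 × 10^-3 M
At equilibrium [HA] = 0.071 − 3.16 × 10^-3 = 6.78 × 10^-2 M
Ka = [H+][A-]/[HA] = (3.16 × 10^-3)² / 6.78 × 10^-2 = 1.5 × 10^-4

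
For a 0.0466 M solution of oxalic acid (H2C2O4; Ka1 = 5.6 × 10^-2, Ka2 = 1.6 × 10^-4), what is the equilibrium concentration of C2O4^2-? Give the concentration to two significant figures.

1.6 × 10^-4 M

First ionization gives [H+] ≈ [HC2O4-] = 3.03 × 10^-2 M.
Second step: Ka2 = [H+][C2O4^2-]/[HC2O4-] ≈ [C2O4^2-] (since [H+] ≈ [HC2O4-]).
So [C2O4^2-] ≈ Ka2.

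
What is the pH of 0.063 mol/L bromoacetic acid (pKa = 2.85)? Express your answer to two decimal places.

BrCH2COOH ⇌ BrCH2COO- + H+
Ka = 10^(−2.85) = 1.41 × 10^-3
From the ICE table, Ka = [H+]²/(0.063 − [H+]) = 1.41 × 10^-3.
[H+] is not negligible relative to C₀; solve [H+]² + 0.00141·[H+] − 8.88e-05 = 0.
[H+] = [−0.00141 + √(0.00141² + 0.000355)]/2 = 8.75 × 10^-3 M
pH = −log(8.75 × 10^-3) = 2.06

pH = 2.06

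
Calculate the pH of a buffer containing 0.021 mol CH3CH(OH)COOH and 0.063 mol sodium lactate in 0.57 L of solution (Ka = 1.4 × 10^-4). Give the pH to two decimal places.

pKa = −log(1.4 × 10^-4) = 3.854
Henderson–Hasselbalch: pH = pKa + log([CH3CH(OH)COO-]/[CH3CH(OH)COOH]) = 3.854 + log(0.063/0.021)
pH = 3.854 + (+0.477) = 4.33

pH = 4.33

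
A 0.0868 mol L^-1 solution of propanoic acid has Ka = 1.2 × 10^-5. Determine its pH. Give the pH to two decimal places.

CH3CH2COOH ⇌ CH3CH2COO- + H+
Let x = [H+] at equilibrium. Ka = x²/(0.0868 − x).
Neglecting x in the denominator: x = √(1.2 × 10^-5 × 0.0868) = 1.02 × 10^-3 M
(x/C₀ = 1.2% < 5%, so the approximation holds.)
pH = −log(1.02 × 10^-3) = 2.99

pH = 2.99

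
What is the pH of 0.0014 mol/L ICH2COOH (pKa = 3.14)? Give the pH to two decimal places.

pH = 3.15

ICH2COOH ⇌ ICH2COO- + H+
Ka = 10^(−3.14) = 7.24 × 10^-4
Ka = x²/(0.0014 − x) = 7.24 × 10^-4
The 5% rule fails; solving x² + Ka·x − Ka·C₀ = 0 exactly:
x = (−Ka + √(Ka² + 4·Ka·C₀))/2 = 7.08 × 10^-4 M
pH = −log[H+] = −log(7.08 × 10^-4) = 3.15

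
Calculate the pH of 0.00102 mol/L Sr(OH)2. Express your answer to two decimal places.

Sr(OH)2 is a strong base (each formula unit releases 2 OH-); [OH-] = 0.00204 M.
pOH = -log(0.00204) = 2.69
pH = 14.00 - 2.69 = 11.31

pH = 11.31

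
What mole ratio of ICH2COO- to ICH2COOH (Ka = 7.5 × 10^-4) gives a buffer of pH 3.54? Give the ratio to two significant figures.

ratio = 2.6

pKa = -log(7.5 × 10^-4) = 3.125
pH = pKa + log(r) ⇒ log(r) = 3.54 − 3.125 = +0.415
r = [ICH2COO-]/[ICH2COOH] = 10^(+0.415) = 2.6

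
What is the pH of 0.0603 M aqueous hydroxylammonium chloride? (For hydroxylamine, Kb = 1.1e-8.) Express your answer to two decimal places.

pH = 3.63

NH3OH+ is the conjugate acid of the weak base NH2OH.
Ka = Kw/Kb = 1.0×10^-14 / 1.1 × 10^-8 = 9.09 × 10^-7
From the ICE table, Ka = x²/(0.0603 − x) = 9.09 × 10^-7.
Assume x ≪ 0.0603: x ≈ √(9.09 × 10^-7 × 0.0603) = 2.34 × 10^-4 M
pH = −log[H+] = −log(2.34 × 10^-4) = 3.63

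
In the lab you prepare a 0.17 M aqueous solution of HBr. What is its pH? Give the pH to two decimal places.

HBr is a strong acid and dissociates completely, so [H+] = 0.17 M.
pH = -log(0.17) = 0.77

pH = 0.77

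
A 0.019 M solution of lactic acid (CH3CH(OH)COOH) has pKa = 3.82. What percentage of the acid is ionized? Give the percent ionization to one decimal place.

CH3CH(OH)COOH ⇌ CH3CH(OH)COO- + H+; let x = [H+] at equilibrium.
Ka = 10^(−3.82) = 1.51 × 10^-4
Ka = x²/(C₀ − x); solving the quadratic gives x = 1.62 × 10^-3 M.
Fraction ionized = 1.62 × 10^-3 / 0.019 = 0.0853 → 8.5%

8.5%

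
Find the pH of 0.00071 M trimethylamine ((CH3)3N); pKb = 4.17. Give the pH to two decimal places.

pH = 10.27

(CH3)3N + H2O ⇌ (CH3)3NH+ + OH-
Kb = 10^(−4.17) = 6.76 × 10^-5
From the ICE table, Kb = x²/(0.00071 − x) = 6.76 × 10^-5.
The 5% rule fails; solving x² + Kb·x − Kb·C₀ = 0 exactly:
x = [−6.76e-05 + √(6.76e-05² + 1.92e-07)]/2 = 1.88 × 10^-4 M
pOH = −log(1.88 × 10^-4) = 3.73; pH = 14.00 − 3.73 = 10.27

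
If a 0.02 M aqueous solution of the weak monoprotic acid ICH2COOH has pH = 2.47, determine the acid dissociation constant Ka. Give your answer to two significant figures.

Ka = 6.9 × 10^-4

[H+] = 10^(-2.47) = 3.39 × 10^-3 M
At equilibrium [HA] = 0.02 − 3.39 × 10^-3 = 1.66 × 10^-2 M
Ka = [H+][A-]/[HA] = (3.39 × 10^-3)² / 1.66 × 10^-2 = 6.9 × 10^-4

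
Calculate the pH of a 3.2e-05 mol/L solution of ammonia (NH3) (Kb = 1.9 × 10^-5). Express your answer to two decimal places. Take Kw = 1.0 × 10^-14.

pH = 9.23

NH3 + H2O ⇌ NH4+ + OH-
Kb = [OH-]²/(3.2e-05 − [OH-]) = 1.9 × 10^-5
Here C₀/Kb ≈ 1.68, so the small-[OH-] approximation fails. Use the quadratic:
[OH-] = [−1.9e-05 + √(1.9e-05² + 2.43e-09)]/2 = 1.69 × 10^-5 M
pOH = 4.77, so pH = 14.00 − pOH = 9.23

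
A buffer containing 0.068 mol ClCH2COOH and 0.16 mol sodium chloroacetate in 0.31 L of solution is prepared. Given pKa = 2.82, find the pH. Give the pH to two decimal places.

pH = pKa + log([A⁻]/[HA]) = 2.82 + log(0.16/0.068)
pH = 2.82 + (+0.372) = 3.19

pH = 3.19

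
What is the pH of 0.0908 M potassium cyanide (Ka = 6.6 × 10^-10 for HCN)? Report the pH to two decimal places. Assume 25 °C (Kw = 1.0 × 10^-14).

CN- is the conjugate base of the weak acid HCN.
Kb = Kw/Ka = 1.0×10^-14 / 6.6 × 10^-10 = 1.52 × 10^-5
From the ICE table, Kb = x²/(0.0908 − x) = 1.52 × 10^-5.
Assume x ≪ 0.0908: x ≈ √(1.52 × 10^-5 × 0.0908) = 1.17 × 10^-3 M
pOH = −log(1.17 × 10^-3) = 2.93; pH = 14.00 − 2.93 = 11.07

pH = 11.07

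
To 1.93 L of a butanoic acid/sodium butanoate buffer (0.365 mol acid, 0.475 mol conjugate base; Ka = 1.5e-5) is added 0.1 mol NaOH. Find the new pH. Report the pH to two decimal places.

After neutralization: n(CH3(CH2)2COOH) = 0.265 mol, n(CH3(CH2)2COO-) = 0.575 mol.
pKa = −log(1.5 × 10^-5) = 4.824
pH = pKa + log([A⁻]/[HA]) = 4.824 + log(0.575/0.265) = 4.824 +0.336

pH = 5.16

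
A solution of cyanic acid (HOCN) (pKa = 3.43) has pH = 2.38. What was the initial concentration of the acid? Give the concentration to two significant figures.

C₀ = 5.1 × 10^-2 M

[H+] = 10^(-2.38) = 4.17 × 10^-3 M = x
Ka = 10^(−3.43) = 3.72 × 10^-4
Ka = x²/(C₀ − x) ⇒ C₀ = x + x²/Ka
C₀ = 4.17 × 10^-3 + (4.17 × 10^-3)²/(3.72 × 10^-4) = 5.09 × 10^-2 M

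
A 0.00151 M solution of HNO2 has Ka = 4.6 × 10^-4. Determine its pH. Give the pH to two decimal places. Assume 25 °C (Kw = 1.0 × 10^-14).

pH = 3.20

HNO2 ⇌ NO2- + H+
From the ICE table, Ka = x²/(0.00151 − x) = 4.6 × 10^-4.
Here C₀/Ka ≈ 3.28, so the small-x approximation fails. Use the quadratic:
x = (−Ka + √(Ka² + 4·Ka·C₀))/2 = 6.35 × 10^-4 M
pH = −log(6.35 × 10^-4) = 3.20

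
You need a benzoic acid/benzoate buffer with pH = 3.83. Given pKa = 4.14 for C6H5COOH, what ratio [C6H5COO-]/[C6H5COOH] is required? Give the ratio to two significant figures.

pH = pKa + log(r) ⇒ log(r) = 3.83 − 4.14 = -0.31
r = [C6H5COO-]/[C6H5COOH] = 10^(-0.31) = 0.49

ratio = 0.49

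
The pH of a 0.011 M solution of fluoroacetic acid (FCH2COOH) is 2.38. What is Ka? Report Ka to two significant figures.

Ka = 2.5 × 10^-3

[H+] = 10^(-2.38) = 4.17 × 10^-3 M
At equilibrium [HA] = 0.011 − 4.17 × 10^-3 = 6.83 × 10^-3 M
Ka = [H+][A-]/[HA] = (4.17 × 10^-3)² / 6.83 × 10^-3 = 2.5 × 10^-3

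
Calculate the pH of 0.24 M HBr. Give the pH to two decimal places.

pH = 0.62

HBr is a strong acid and dissociates completely, so [H+] = 0.24 M.
pH = -log(0.24) = 0.62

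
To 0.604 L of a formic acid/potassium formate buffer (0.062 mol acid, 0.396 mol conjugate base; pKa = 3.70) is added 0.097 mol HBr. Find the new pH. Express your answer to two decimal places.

Added H+ converts HCOO- to HCOOH: HCOOH → 0.159 mol, HCOO- → 0.299 mol.
pH = pKa + log([A⁻]/[HA]) = 3.70 + log(0.299/0.159) = 3.70 +0.274

pH = 3.97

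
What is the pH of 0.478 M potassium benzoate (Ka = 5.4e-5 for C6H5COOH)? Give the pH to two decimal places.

C6H5COO- is the conjugate base of the weak acid C6H5COOH.
Kb = Kw/Ka = 1.0×10^-14 / 5.4 × 10^-5 = 1.85 × 10^-10
From the ICE table, Kb = [OH-]²/(0.478 − [OH-]) = 1.85 × 10^-10.
Assume [OH-] ≪ 0.478: [OH-] ≈ √(1.85 × 10^-10 × 0.478) = 9.40 × 10^-6 M
([OH-]/C₀ = 0.002% < 5%, so the approximation holds.)
pOH = −log(9.40 × 10^-6) = 5.03; pH = 14.00 − 5.03 = 8.97

pH = 8.97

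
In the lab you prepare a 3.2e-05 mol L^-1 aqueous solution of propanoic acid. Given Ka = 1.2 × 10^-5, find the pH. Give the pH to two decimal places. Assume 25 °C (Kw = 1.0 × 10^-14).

CH3CH2COOH ⇌ CH3CH2COO- + H+
From the ICE table, Ka = x²/(3.2e-05 − x) = 1.2 × 10^-5.
The 5% rule fails; solving x² + Ka·x − Ka·C₀ = 0 exactly:
x = [−1.2e-05 + √(1.2e-05² + 1.54e-09)]/2 = 1.45 × 10^-5 M
pH = −log[H+] = −log(1.45 × 10^-5) = 4.84

pH = 4.84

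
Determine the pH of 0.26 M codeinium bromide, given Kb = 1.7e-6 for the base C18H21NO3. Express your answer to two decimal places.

C18H22NO3+ is the conjugate acid of the weak base C18H21NO3.
Ka = Kw/Kb = 1.0×10^-14 / 1.7 × 10^-6 = 5.88 × 10^-9
Let x = [H+] at equilibrium. Ka = x²/(0.26 − x).
Neglecting x in the denominator: x = √(5.88 × 10^-9 × 0.26) = 3.91 × 10^-5 M
Check: 0.015% ionized — well under 5%, approximation valid.
pH = −log[H+] = −log(3.91 × 10^-5) = 4.41

pH = 4.41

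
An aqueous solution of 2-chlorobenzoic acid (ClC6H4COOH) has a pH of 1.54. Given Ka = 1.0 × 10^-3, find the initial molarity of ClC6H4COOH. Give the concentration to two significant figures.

C₀ = 8.6 × 10^-1 M

[H+] = 10^(-1.54) = 2.88 × 10^-2 M = x
Ka = x²/(C₀ − x) ⇒ C₀ = x + x²/Ka
C₀ = 2.88 × 10^-2 + (2.88 × 10^-2)²/(1.0 × 10^-3) = 8.58 × 10^-1 M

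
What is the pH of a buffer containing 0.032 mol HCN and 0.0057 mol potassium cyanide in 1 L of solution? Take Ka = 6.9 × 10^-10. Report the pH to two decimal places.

pKa = −log(6.9 × 10^-10) = 9.161
pH = pKa + log([A⁻]/[HA]) = 9.161 + log(0.0057/0.032)
pH = 9.161 + (-0.749) = 8.41

pH = 8.41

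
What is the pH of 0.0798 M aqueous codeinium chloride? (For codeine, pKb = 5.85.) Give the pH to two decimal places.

pH = 4.62

C18H22NO3+ is the conjugate acid of the weak base C18H21NO3.
Kb = 10^(−5.85) = 1.41 × 10^-6
Ka = Kw/Kb = 1.0×10^-14 / 1.41 × 10^-6 = 7.09 × 10^-9
Ka = x²/(0.0798 − x) = 7.09 × 10^-9
Assume x ≪ 0.0798: x ≈ √(7.09 × 10^-9 × 0.0798) = 2.38 × 10^-5 M
pH = −log(2.38 × 10^-5) = 4.62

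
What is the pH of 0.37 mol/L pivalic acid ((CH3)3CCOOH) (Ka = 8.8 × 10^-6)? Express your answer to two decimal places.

pH = 2.74

(CH3)3CCOOH ⇌ (CH3)3CCOO- + H+
Let x = [H+] at equilibrium. Ka = x²/(0.37 − x).
Assume x ≪ 0.37: x ≈ √(8.8 × 10^-6 × 0.37) = 1.80 × 10^-3 M
(x/C₀ = 0.49% < 5%, so the approximation holds.)
pH = −log(1.80 × 10^-3) = 2.74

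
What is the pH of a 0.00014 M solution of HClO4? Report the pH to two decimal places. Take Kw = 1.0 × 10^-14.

pH = 3.85

HClO4 is a strong acid and dissociates completely, so [H+] = 0.00014 M.
pH = -log(0.00014) = 3.85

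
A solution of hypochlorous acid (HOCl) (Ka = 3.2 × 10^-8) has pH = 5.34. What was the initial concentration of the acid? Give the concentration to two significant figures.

[H+] = 10^(-5.34) = 4.57 × 10^-6 M = x
Ka = x²/(C₀ − x) ⇒ C₀ = x + x²/Ka
C₀ = 4.57 × 10^-6 + (4.57 × 10^-6)²/(3.2 × 10^-8) = 6.57 × 10^-4 M

C₀ = 6.6 × 10^-4 M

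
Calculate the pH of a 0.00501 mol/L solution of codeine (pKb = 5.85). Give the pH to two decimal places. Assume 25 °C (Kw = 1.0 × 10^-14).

C18H21NO3 + H2O ⇌ C18H22NO3+ + OH-
Kb = 10^(−5.85) = 1.41 × 10^-6
Kb = x²/(0.00501 − x) = 1.41 × 10^-6
Since Kb ≪ C₀, x ≈ √(Kb·C₀) = 8.40 × 10^-5 M.
(x/C₀ = 1.7% < 5%, so the approximation holds.)
pOH = 4.08, so pH = 14.00 − pOH = 9.92

pH = 9.92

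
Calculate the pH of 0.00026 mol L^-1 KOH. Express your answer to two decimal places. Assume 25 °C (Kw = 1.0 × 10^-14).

pH = 10.41

KOH is a strong base; [OH-] = 0.00026 M.
pOH = -log(0.00026) = 3.59
pH = 14.00 - 3.59 = 10.41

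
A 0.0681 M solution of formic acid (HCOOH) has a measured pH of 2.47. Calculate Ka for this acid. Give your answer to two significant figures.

Ka = 1.8 × 10^-4

[H+] = 10^(-2.47) = 3.39 × 10^-3 M
At equilibrium [HA] = 0.0681 − 3.39 × 10^-3 = 6.47 × 10^-2 M
Ka = [H+][A-]/[HA] = (3.39 × 10^-3)² / 6.47 × 10^-2 = 1.8 × 10^-4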